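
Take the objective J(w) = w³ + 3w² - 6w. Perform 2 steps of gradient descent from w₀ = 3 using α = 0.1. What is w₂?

J′(w) = 3w² + 6w - 6
w₁ = 3 − 0.1·39 = -0.9
w₂ = -0.9 − 0.1·(-8.97) = -0.003

-0.003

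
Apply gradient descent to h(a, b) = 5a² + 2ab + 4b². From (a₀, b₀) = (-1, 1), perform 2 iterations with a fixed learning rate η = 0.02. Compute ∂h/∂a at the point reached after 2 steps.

-5.5264

∇h = (10a + 2b, 2a + 8b)
(a₁, b₁) = (-1, 1) − 0.02·(-8, 6) = (-0.84, 0.88)
(a₂, b₂) = (-0.84, 0.88) − 0.02·(-6.64, 5.36) = (-0.7072, 0.7728)
∂h/∂a at (-0.7072, 0.7728) = -5.5264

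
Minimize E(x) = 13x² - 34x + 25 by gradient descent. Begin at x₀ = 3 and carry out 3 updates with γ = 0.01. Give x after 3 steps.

E′(x) = 26x - 34
x₁ = 3 − 0.01·44 = 2.56
x₂ = 2.56 − 0.01·32.56 = 2.2344
x₃ = 2.2344 − 0.01·24.0944 = 1.993456

1.993456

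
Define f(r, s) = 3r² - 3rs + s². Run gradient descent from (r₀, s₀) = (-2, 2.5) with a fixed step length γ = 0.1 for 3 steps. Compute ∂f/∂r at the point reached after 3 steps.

∇f = (6r - 3s, -3r + 2s)
(r₁, s₁) = (-2, 2.5) − 0.1·(-19.5, 11) = (-0.05, 1.4)
(r₂, s₂) = (-0.05, 1.4) − 0.1·(-4.5, 2.95) = (0.4, 1.105)
(r₃, s₃) = (0.4, 1.105) − 0.1·(-0.915, 1.01) = (0.4915, 1.004)
∂f/∂r at (0.4915, 1.004) = -0.063

-0.063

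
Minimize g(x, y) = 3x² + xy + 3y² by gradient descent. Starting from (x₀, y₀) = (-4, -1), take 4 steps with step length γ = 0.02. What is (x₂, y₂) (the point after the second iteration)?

(-3.064, -0.634)

∇g = (6x + y, x + 6y)
(x₁, y₁) = (-4, -1) − 0.02·(-25, -10) = (-3.5, -0.8)
(x₂, y₂) = (-3.5, -0.8) − 0.02·(-21.8, -8.3) = (-3.064, -0.634)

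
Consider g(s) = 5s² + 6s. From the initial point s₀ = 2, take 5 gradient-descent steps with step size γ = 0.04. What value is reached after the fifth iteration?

g′(s) = 10s + 6
s₁ = 2 − 0.04·26 = 0.96
s₂ = 0.96 − 0.04·15.6 = 0.336
s₃ = 0.336 − 0.04·9.36 = -0.0384
s₄ = -0.0384 − 0.04·5.616 = -0.26304
s₅ = -0.26304 − 0.04·3.3696 = -0.397824

-0.397824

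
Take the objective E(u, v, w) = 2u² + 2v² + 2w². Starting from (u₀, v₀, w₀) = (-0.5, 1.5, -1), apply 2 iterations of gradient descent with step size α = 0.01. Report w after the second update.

-0.9216

∇E = (4u, 4v, 4w)
(u₁, v₁, w₁) = (-0.5, 1.5, -1) − 0.01·(-2, 6, -4) = (-0.48, 1.44, -0.96)
(u₂, v₂, w₂) = (-0.48, 1.44, -0.96) − 0.01·(-1.92, 5.76, -3.84) = (-0.4608, 1.3824, -0.9216)
w = -0.9216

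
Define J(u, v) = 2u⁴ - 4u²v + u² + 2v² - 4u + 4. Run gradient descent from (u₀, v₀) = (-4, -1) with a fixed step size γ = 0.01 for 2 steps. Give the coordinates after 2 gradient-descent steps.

∇J = (8u³ - 8uv + 2u - 4, -4u² + 4v)
Step 1: at (-4, -1), ∇J = (-556, -68) → (-4, -1) − 0.01·(-556, -68) = (1.56, -0.32)
Step 2: at (1.56, -0.32), ∇J = (33.484928, -11.0144) → (1.56, -0.32) − 0.01·(33.484928, -11.0144) = (1.22515072, -0.209856)

(1.22515072, -0.209856)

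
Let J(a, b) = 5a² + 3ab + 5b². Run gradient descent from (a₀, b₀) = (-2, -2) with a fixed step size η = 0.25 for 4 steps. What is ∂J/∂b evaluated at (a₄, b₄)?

∇J = (10a + 3b, 3a + 10b)
(a₁, b₁) = (-2, -2) − 0.25·(-26, -26) = (4.5, 4.5)
(a₂, b₂) = (4.5, 4.5) − 0.25·(58.5, 58.5) = (-10.125, -10.125)
(a₃, b₃) = (-10.125, -10.125) − 0.25·(-131.625, -131.625) = (22.78125, 22.78125)
(a₄, b₄) = (22.78125, 22.78125) − 0.25·(296.15625, 296.15625) = (-51.2578125, -51.2578125)
∂J/∂b at (-51.2578125, -51.2578125) = -666.3515625

-666.3515625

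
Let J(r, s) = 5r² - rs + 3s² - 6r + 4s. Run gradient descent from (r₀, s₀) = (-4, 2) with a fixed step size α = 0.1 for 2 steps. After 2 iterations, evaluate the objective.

-2.5808

∇J = (10r - s - 6, -r + 6s + 4)
Step 1: at (-4, 2), ∇J = (-48, 20) → (-4, 2) − 0.1·(-48, 20) = (0.8, 0)
Step 2: at (0.8, 0), ∇J = (2, 3.2) → (0.8, 0) − 0.1·(2, 3.2) = (0.6, -0.32)
J(0.6, -0.32) = -2.5808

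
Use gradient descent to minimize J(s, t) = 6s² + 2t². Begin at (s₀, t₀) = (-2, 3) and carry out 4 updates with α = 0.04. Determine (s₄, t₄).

∇J = (12s, 4t)
(s₁, t₁) = (-2, 3) − 0.04·(-24, 12) = (-1.04, 2.52)
(s₂, t₂) = (-1.04, 2.52) − 0.04·(-12.48, 10.08) = (-0.5408, 2.1168)
(s₃, t₃) = (-0.5408, 2.1168) − 0.04·(-6.4896, 8.4672) = (-0.281216, 1.778112)
(s₄, t₄) = (-0.281216, 1.778112) − 0.04·(-3.374592, 7.112448) = (-0.14623232, 1.49361408)

(-0.14623232, 1.49361408)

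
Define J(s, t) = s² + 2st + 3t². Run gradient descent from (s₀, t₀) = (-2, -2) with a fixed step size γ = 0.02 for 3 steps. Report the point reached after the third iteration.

∇J = (2s + 2t, 2s + 6t)
(s₁, t₁) = (-2, -2) − 0.02·(-8, -16) = (-1.84, -1.68)
(s₂, t₂) = (-1.84, -1.68) − 0.02·(-7.04, -13.76) = (-1.6992, -1.4048)
(s₃, t₃) = (-1.6992, -1.4048) − 0.02·(-6.208, -11.8272) = (-1.57504, -1.168256)

(-1.57504, -1.168256)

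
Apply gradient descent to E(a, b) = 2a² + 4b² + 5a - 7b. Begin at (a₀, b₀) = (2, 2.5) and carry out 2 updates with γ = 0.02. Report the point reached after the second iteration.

(1.5008, 2.0216)

∇E = (4a + 5, 8b - 7)
(a₁, b₁) = (2, 2.5) − 0.02·(13, 13) = (1.74, 2.24)
(a₂, b₂) = (1.74, 2.24) − 0.02·(11.96, 10.92) = (1.5008, 2.0216)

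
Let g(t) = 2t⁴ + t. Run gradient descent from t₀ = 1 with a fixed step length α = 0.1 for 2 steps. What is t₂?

-0.0008

g′(t) = 8t³ + 1
Step 1: g′(1) = 9; t₁ = 1 − 0.1·9 = 0.1
Step 2: g′(0.1) = 1.008; t₂ = 0.1 − 0.1·1.008 = -0.0008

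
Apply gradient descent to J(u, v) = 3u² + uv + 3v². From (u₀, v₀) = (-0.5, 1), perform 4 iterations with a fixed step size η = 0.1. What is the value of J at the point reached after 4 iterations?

∇J = (6u + v, u + 6v)
(u₁, v₁) = (-0.5, 1) − 0.1·(-2, 5.5) = (-0.3, 0.45)
(u₂, v₂) = (-0.3, 0.45) − 0.1·(-1.35, 2.4) = (-0.165, 0.21)
(u₃, v₃) = (-0.165, 0.21) − 0.1·(-0.78, 1.095) = (-0.087, 0.1005)
(u₄, v₄) = (-0.087, 0.1005) − 0.1·(-0.4215, 0.516) = (-0.04485, 0.0489)
J(-0.04485, 0.0489) = 0.0110150325

0.0110150325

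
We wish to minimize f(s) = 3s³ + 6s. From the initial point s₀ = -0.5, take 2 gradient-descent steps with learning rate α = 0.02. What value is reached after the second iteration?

f′(s) = 9s² + 6
s₁ = -0.5 − 0.02·8.25 = -0.665
s₂ = -0.665 − 0.02·9.980025 = -0.8646005

-0.8646005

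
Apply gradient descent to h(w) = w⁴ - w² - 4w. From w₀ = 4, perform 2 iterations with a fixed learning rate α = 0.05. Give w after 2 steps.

h′(w) = 4w³ - 2w - 4
Step 1: h′(4) = 244; w₁ = 4 − 0.05·244 = -8.2
Step 2: h′(-8.2) = -2193.072; w₂ = -8.2 − 0.05·(-2193.072) = 101.4536

101.4536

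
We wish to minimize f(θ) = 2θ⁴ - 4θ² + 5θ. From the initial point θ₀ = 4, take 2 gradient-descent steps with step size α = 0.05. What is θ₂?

f′(θ) = 8θ³ - 8θ + 5
θ₁ = 4 − 0.05·485 = -20.25
θ₂ = -20.25 − 0.05·(-66263.125) = 3292.90625

3292.90625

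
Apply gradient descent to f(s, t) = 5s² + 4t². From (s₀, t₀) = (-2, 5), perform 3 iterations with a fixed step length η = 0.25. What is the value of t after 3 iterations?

-5

∇f = (10s, 8t)
Step 1: at (-2, 5), ∇f = (-20, 40) → (-2, 5) − 0.25·(-20, 40) = (3, -5)
Step 2: at (3, -5), ∇f = (30, -40) → (3, -5) − 0.25·(30, -40) = (-4.5, 5)
Step 3: at (-4.5, 5), ∇f = (-45, 40) → (-4.5, 5) − 0.25·(-45, 40) = (6.75, -5)
t = -5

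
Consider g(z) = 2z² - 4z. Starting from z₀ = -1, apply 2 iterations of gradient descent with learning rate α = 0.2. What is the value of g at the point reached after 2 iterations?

-1.9872

g′(z) = 4z - 4
z₁ = -1 − 0.2·(-8) = 0.6
z₂ = 0.6 − 0.2·(-1.6) = 0.92
g(0.92) = -1.9872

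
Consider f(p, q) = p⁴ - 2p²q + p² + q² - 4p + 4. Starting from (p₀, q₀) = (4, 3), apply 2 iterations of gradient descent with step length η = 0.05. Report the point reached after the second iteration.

∇f = (4p³ - 4pq + 2p - 4, -2p² + 2q)
Step 1: at (4, 3), ∇f = (212, -26) → (4, 3) − 0.05·(212, -26) = (-6.6, 4.3)
Step 2: at (-6.6, 4.3), ∇f = (-1053.664, -78.52) → (-6.6, 4.3) − 0.05·(-1053.664, -78.52) = (46.0832, 8.226)

(46.0832, 8.226)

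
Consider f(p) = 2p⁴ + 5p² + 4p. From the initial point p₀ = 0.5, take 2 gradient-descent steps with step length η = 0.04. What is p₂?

f′(p) = 8p³ + 10p + 4
Step 1: f′(0.5) = 10; p₁ = 0.5 − 0.04·10 = 0.1
Step 2: f′(0.1) = 5.008; p₂ = 0.1 − 0.04·5.008 = -0.10032

-0.10032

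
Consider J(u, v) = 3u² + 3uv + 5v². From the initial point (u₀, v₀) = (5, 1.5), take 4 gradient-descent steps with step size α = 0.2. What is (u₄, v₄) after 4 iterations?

(5.2928, 9.888)

∇J = (6u + 3v, 3u + 10v)
Step 1: at (5, 1.5), ∇J = (34.5, 30) → (5, 1.5) − 0.2·(34.5, 30) = (-1.9, -4.5)
Step 2: at (-1.9, -4.5), ∇J = (-24.9, -50.7) → (-1.9, -4.5) − 0.2·(-24.9, -50.7) = (3.08, 5.64)
Step 3: at (3.08, 5.64), ∇J = (35.4, 65.64) → (3.08, 5.64) − 0.2·(35.4, 65.64) = (-4, -7.488)
Step 4: at (-4, -7.488), ∇J = (-46.464, -86.88) → (-4, -7.488) − 0.2·(-46.464, -86.88) = (5.2928, 9.888)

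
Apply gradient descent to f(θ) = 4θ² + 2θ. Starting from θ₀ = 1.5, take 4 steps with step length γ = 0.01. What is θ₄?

f′(θ) = 8θ + 2
Step 1: f′(1.5) = 14; θ₁ = 1.5 − 0.01·14 = 1.36
Step 2: f′(1.36) = 12.88; θ₂ = 1.36 − 0.01·12.88 = 1.2312
Step 3: f′(1.2312) = 11.8496; θ₃ = 1.2312 − 0.01·11.8496 = 1.112704
Step 4: f′(1.112704) = 10.901632; θ₄ = 1.112704 − 0.01·10.901632 = 1.00368768

1.00368768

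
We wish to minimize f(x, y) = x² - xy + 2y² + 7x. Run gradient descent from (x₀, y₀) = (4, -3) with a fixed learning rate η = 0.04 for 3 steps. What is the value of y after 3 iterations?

-1.44928

∇f = (2x - y + 7, -x + 4y)
Step 1: at (4, -3), ∇f = (18, -16) → (4, -3) − 0.04·(18, -16) = (3.28, -2.36)
Step 2: at (3.28, -2.36), ∇f = (15.92, -12.72) → (3.28, -2.36) − 0.04·(15.92, -12.72) = (2.6432, -1.8512)
Step 3: at (2.6432, -1.8512), ∇f = (14.1376, -10.048) → (2.6432, -1.8512) − 0.04·(14.1376, -10.048) = (2.077696, -1.44928)
y = -1.44928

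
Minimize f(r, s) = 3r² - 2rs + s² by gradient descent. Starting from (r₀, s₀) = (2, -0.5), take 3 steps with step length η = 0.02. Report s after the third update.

∇f = (6r - 2s, -2r + 2s)
Step 1: at (2, -0.5), ∇f = (13, -5) → (2, -0.5) − 0.02·(13, -5) = (1.74, -0.4)
Step 2: at (1.74, -0.4), ∇f = (11.24, -4.28) → (1.74, -0.4) − 0.02·(11.24, -4.28) = (1.5152, -0.3144)
Step 3: at (1.5152, -0.3144), ∇f = (9.72, -3.6592) → (1.5152, -0.3144) − 0.02·(9.72, -3.6592) = (1.3208, -0.241216)
s = -0.241216

-0.241216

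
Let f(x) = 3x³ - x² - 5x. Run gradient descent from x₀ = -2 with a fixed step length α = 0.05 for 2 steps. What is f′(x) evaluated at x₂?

f′(x) = 9x² - 2x - 5
Step 1: f′(-2) = 35; x₁ = -2 − 0.05·35 = -3.75
Step 2: f′(-3.75) = 129.0625; x₂ = -3.75 − 0.05·129.0625 = -10.203125
f′(x) at (-10.203125) = 952.340087890625

952.340087890625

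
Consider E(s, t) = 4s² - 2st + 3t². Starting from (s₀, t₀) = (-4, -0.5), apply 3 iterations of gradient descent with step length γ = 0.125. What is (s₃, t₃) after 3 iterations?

(-0.078125, -0.1484375)

∇E = (8s - 2t, -2s + 6t)
(s₁, t₁) = (-4, -0.5) − 0.125·(-31, 5) = (-0.125, -1.125)
(s₂, t₂) = (-0.125, -1.125) − 0.125·(1.25, -6.5) = (-0.28125, -0.3125)
(s₃, t₃) = (-0.28125, -0.3125) − 0.125·(-1.625, -1.3125) = (-0.078125, -0.1484375)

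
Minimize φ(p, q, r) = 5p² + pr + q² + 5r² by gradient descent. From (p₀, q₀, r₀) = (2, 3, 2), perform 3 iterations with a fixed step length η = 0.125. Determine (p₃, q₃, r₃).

(-0.10546875, 1.265625, -0.10546875)

∇φ = (10p + r, 2q, p + 10r)
(p₁, q₁, r₁) = (2, 3, 2) − 0.125·(22, 6, 22) = (-0.75, 2.25, -0.75)
(p₂, q₂, r₂) = (-0.75, 2.25, -0.75) − 0.125·(-8.25, 4.5, -8.25) = (0.28125, 1.6875, 0.28125)
(p₃, q₃, r₃) = (0.28125, 1.6875, 0.28125) − 0.125·(3.09375, 3.375, 3.09375) = (-0.10546875, 1.265625, -0.10546875)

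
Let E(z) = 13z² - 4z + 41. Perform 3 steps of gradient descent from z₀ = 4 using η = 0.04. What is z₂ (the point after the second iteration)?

E′(z) = 26z - 4
Step 1: E′(4) = 100; z₁ = 4 − 0.04·100 = 0
Step 2: E′(0) = -4; z₂ = 0 − 0.04·(-4) = 0.16

0.16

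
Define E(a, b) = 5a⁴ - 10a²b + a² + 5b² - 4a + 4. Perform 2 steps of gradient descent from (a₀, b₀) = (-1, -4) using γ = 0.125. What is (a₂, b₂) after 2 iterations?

∇E = (20a³ - 20ab + 2a - 4, -10a² + 10b)
(a₁, b₁) = (-1, -4) − 0.125·(-106, -50) = (12.25, 2.25)
(a₂, b₂) = (12.25, 2.25) − 0.125·(36234.5625, -1478.125) = (-4517.0703125, 187.015625)

(-4517.0703125, 187.015625)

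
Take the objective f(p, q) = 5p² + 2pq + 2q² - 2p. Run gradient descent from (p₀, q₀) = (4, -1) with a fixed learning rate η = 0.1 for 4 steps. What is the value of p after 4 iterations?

0.3296

∇f = (10p + 2q - 2, 2p + 4q)
(p₁, q₁) = (4, -1) − 0.1·(36, 4) = (0.4, -1.4)
(p₂, q₂) = (0.4, -1.4) − 0.1·(-0.8, -4.8) = (0.48, -0.92)
(p₃, q₃) = (0.48, -0.92) − 0.1·(0.96, -2.72) = (0.384, -0.648)
(p₄, q₄) = (0.384, -0.648) − 0.1·(0.544, -1.824) = (0.3296, -0.4656)
p = 0.3296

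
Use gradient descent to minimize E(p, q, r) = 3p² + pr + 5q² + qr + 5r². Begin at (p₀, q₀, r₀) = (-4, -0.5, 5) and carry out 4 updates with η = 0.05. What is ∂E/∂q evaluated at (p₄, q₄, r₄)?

∇E = (6p + r, 10q + r, p + q + 10r)
(p₁, q₁, r₁) = (-4, -0.5, 5) − 0.05·(-19, 0, 45.5) = (-3.05, -0.5, 2.725)
(p₂, q₂, r₂) = (-3.05, -0.5, 2.725) − 0.05·(-15.575, -2.275, 23.7) = (-2.27125, -0.38625, 1.54)
(p₃, q₃, r₃) = (-2.27125, -0.38625, 1.54) − 0.05·(-12.0875, -2.3225, 12.7425) = (-1.666875, -0.270125, 0.902875)
(p₄, q₄, r₄) = (-1.666875, -0.270125, 0.902875) − 0.05·(-9.098375, -1.798375, 7.09175) = (-1.21195625, -0.18020625, 0.5482875)
∂E/∂q at (-1.21195625, -0.18020625, 0.5482875) = -1.253775

-1.253775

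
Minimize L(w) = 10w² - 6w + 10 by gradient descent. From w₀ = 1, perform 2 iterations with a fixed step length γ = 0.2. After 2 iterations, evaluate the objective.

406

L′(w) = 20w - 6
w₁ = 1 − 0.2·14 = -1.8
w₂ = -1.8 − 0.2·(-42) = 6.6
L(6.6) = 406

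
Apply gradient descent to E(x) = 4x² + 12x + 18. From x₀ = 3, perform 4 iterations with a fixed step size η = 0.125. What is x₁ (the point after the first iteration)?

-1.5

E′(x) = 8x + 12
Step 1: E′(3) = 36; x₁ = 3 − 0.125·36 = -1.5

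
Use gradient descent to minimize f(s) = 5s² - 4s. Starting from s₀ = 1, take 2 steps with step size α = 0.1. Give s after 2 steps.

f′(s) = 10s - 4
Step 1: f′(1) = 6; s₁ = 1 − 0.1·6 = 0.4
Step 2: f′(0.4) = 0; s₂ = 0.4 − 0.1·0 = 0.4

0.4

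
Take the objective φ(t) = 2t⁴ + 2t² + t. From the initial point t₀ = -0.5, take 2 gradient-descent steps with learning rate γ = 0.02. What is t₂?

-0.42762624

φ′(t) = 8t³ + 4t + 1
Step 1: φ′(-0.5) = -2; t₁ = -0.5 − 0.02·(-2) = -0.46
Step 2: φ′(-0.46) = -1.618688; t₂ = -0.46 − 0.02·(-1.618688) = -0.42762624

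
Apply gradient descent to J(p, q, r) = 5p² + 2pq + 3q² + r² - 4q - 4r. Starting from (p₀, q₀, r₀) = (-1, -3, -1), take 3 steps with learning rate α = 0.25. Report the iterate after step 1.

(3, 3, 0.5)

∇J = (10p + 2q, 2p + 6q - 4, 2r - 4)
(p₁, q₁, r₁) = (-1, -3, -1) − 0.25·(-16, -24, -6) = (3, 3, 0.5)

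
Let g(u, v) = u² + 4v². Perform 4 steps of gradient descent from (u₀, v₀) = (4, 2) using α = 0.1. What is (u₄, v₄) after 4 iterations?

(1.6384, 0.0032)

∇g = (2u, 8v)
Step 1: at (4, 2), ∇g = (8, 16) → (4, 2) − 0.1·(8, 16) = (3.2, 0.4)
Step 2: at (3.2, 0.4), ∇g = (6.4, 3.2) → (3.2, 0.4) − 0.1·(6.4, 3.2) = (2.56, 0.08)
Step 3: at (2.56, 0.08), ∇g = (5.12, 0.64) → (2.56, 0.08) − 0.1·(5.12, 0.64) = (2.048, 0.016)
Step 4: at (2.048, 0.016), ∇g = (4.096, 0.128) → (2.048, 0.016) − 0.1·(4.096, 0.128) = (1.6384, 0.0032)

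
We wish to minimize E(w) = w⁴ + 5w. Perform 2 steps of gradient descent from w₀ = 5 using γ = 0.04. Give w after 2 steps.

546.48928

E′(w) = 4w³ + 5
w₁ = 5 − 0.04·505 = -15.2
w₂ = -15.2 − 0.04·(-14042.232) = 546.48928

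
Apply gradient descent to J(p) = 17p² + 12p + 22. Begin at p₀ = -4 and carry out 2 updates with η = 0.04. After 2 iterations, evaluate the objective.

J′(p) = 34p + 12
Step 1: J′(-4) = -124; p₁ = -4 − 0.04·(-124) = 0.96
Step 2: J′(0.96) = 44.64; p₂ = 0.96 − 0.04·44.64 = -0.8256
J(-0.8256) = 23.68026112

23.68026112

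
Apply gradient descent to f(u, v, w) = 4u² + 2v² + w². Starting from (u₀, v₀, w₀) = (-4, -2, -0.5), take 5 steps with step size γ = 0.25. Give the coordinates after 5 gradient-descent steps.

(4, 0, -0.015625)

∇f = (8u, 4v, 2w)
(u₁, v₁, w₁) = (-4, -2, -0.5) − 0.25·(-32, -8, -1) = (4, 0, -0.25)
(u₂, v₂, w₂) = (4, 0, -0.25) − 0.25·(32, 0, -0.5) = (-4, 0, -0.125)
(u₃, v₃, w₃) = (-4, 0, -0.125) − 0.25·(-32, 0, -0.25) = (4, 0, -0.0625)
(u₄, v₄, w₄) = (4, 0, -0.0625) − 0.25·(32, 0, -0.125) = (-4, 0, -0.03125)
(u₅, v₅, w₅) = (-4, 0, -0.03125) − 0.25·(-32, 0, -0.0625) = (4, 0, -0.015625)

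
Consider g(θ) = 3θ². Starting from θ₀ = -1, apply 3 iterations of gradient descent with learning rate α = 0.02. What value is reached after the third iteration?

g′(θ) = 6θ
Step 1: g′(-1) = -6; θ₁ = -1 − 0.02·(-6) = -0.88
Step 2: g′(-0.88) = -5.28; θ₂ = -0.88 − 0.02·(-5.28) = -0.7744
Step 3: g′(-0.7744) = -4.6464; θ₃ = -0.7744 − 0.02·(-4.6464) = -0.681472

-0.681472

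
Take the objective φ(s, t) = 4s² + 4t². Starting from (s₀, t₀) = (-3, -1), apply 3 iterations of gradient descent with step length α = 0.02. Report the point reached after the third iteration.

∇φ = (8s, 8t)
Step 1: at (-3, -1), ∇φ = (-24, -8) → (-3, -1) − 0.02·(-24, -8) = (-2.52, -0.84)
Step 2: at (-2.52, -0.84), ∇φ = (-20.16, -6.72) → (-2.52, -0.84) − 0.02·(-20.16, -6.72) = (-2.1168, -0.7056)
Step 3: at (-2.1168, -0.7056), ∇φ = (-16.9344, -5.6448) → (-2.1168, -0.7056) − 0.02·(-16.9344, -5.6448) = (-1.778112, -0.592704)

(-1.778112, -0.592704)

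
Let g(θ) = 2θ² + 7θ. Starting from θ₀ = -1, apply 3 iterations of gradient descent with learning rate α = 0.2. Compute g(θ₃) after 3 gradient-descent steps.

g′(θ) = 4θ + 7
θ₁ = -1 − 0.2·3 = -1.6
θ₂ = -1.6 − 0.2·0.6 = -1.72
θ₃ = -1.72 − 0.2·0.12 = -1.744
g(-1.744) = -6.124928

-6.124928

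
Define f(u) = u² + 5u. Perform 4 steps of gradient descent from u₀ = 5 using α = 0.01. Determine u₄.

f′(u) = 2u + 5
u₁ = 5 − 0.01·15 = 4.85
u₂ = 4.85 − 0.01·14.7 = 4.703
u₃ = 4.703 − 0.01·14.406 = 4.55894
u₄ = 4.55894 − 0.01·14.11788 = 4.4177612

4.4177612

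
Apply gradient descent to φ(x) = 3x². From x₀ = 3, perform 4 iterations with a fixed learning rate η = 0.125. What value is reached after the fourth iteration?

0.01171875

φ′(x) = 6x
Step 1: φ′(3) = 18; x₁ = 3 − 0.125·18 = 0.75
Step 2: φ′(0.75) = 4.5; x₂ = 0.75 − 0.125·4.5 = 0.1875
Step 3: φ′(0.1875) = 1.125; x₃ = 0.1875 − 0.125·1.125 = 0.046875
Step 4: φ′(0.046875) = 0.28125; x₄ = 0.046875 − 0.125·0.28125 = 0.01171875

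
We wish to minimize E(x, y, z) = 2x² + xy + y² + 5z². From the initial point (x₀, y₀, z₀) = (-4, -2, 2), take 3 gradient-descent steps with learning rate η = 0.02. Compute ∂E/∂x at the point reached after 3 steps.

∇E = (4x + y, x + 2y, 10z)
Step 1: at (-4, -2, 2), ∇E = (-18, -8, 20) → (-4, -2, 2) − 0.02·(-18, -8, 20) = (-3.64, -1.84, 1.6)
Step 2: at (-3.64, -1.84, 1.6), ∇E = (-16.4, -7.32, 16) → (-3.64, -1.84, 1.6) − 0.02·(-16.4, -7.32, 16) = (-3.312, -1.6936, 1.28)
Step 3: at (-3.312, -1.6936, 1.28), ∇E = (-14.9416, -6.6992, 12.8) → (-3.312, -1.6936, 1.28) − 0.02·(-14.9416, -6.6992, 12.8) = (-3.013168, -1.559616, 1.024)
∂E/∂x at (-3.013168, -1.559616, 1.024) = -13.612288

-13.612288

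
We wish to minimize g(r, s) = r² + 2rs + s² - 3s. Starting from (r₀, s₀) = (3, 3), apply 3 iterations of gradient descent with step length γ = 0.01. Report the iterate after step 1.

(2.88, 2.91)

∇g = (2r + 2s, 2r + 2s - 3)
Step 1: at (3, 3), ∇g = (12, 9) → (3, 3) − 0.01·(12, 9) = (2.88, 2.91)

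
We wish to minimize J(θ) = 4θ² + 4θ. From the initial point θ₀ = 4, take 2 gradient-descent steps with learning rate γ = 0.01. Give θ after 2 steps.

3.3088

J′(θ) = 8θ + 4
Step 1: J′(4) = 36; θ₁ = 4 − 0.01·36 = 3.64
Step 2: J′(3.64) = 33.12; θ₂ = 3.64 − 0.01·33.12 = 3.3088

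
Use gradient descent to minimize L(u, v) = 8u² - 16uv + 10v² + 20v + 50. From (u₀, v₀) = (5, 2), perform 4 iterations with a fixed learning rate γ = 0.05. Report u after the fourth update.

∇L = (16u - 16v, -16u + 20v + 20)
Step 1: at (5, 2), ∇L = (48, -20) → (5, 2) − 0.05·(48, -20) = (2.6, 3)
Step 2: at (2.6, 3), ∇L = (-6.4, 38.4) → (2.6, 3) − 0.05·(-6.4, 38.4) = (2.92, 1.08)
Step 3: at (2.92, 1.08), ∇L = (29.44, -5.12) → (2.92, 1.08) − 0.05·(29.44, -5.12) = (1.448, 1.336)
Step 4: at (1.448, 1.336), ∇L = (1.792, 23.552) → (1.448, 1.336) − 0.05·(1.792, 23.552) = (1.3584, 0.1584)
u = 1.3584

1.3584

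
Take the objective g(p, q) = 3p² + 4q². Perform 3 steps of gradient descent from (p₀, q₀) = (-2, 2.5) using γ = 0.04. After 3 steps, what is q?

0.78608

∇g = (6p, 8q)
(p₁, q₁) = (-2, 2.5) − 0.04·(-12, 20) = (-1.52, 1.7)
(p₂, q₂) = (-1.52, 1.7) − 0.04·(-9.12, 13.6) = (-1.1552, 1.156)
(p₃, q₃) = (-1.1552, 1.156) − 0.04·(-6.9312, 9.248) = (-0.877952, 0.78608)
q = 0.78608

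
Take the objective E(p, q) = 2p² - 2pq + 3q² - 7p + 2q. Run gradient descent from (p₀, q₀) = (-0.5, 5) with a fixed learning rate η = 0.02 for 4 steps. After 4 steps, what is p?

0.7112704

∇E = (4p - 2q - 7, -2p + 6q + 2)
(p₁, q₁) = (-0.5, 5) − 0.02·(-19, 33) = (-0.12, 4.34)
(p₂, q₂) = (-0.12, 4.34) − 0.02·(-16.16, 28.28) = (0.2032, 3.7744)
(p₃, q₃) = (0.2032, 3.7744) − 0.02·(-13.736, 24.24) = (0.47792, 3.2896)
(p₄, q₄) = (0.47792, 3.2896) − 0.02·(-11.66752, 20.78176) = (0.7112704, 2.8739648)
p = 0.7112704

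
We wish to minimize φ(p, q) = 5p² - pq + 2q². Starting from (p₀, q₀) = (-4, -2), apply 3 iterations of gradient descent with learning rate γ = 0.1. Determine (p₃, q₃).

∇φ = (10p - q, -p + 4q)
(p₁, q₁) = (-4, -2) − 0.1·(-38, -4) = (-0.2, -1.6)
(p₂, q₂) = (-0.2, -1.6) − 0.1·(-0.4, -6.2) = (-0.16, -0.98)
(p₃, q₃) = (-0.16, -0.98) − 0.1·(-0.62, -3.76) = (-0.098, -0.604)

(-0.098, -0.604)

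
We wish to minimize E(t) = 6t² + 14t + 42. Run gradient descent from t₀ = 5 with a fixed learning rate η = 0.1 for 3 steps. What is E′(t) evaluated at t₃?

E′(t) = 12t + 14
Step 1: E′(5) = 74; t₁ = 5 − 0.1·74 = -2.4
Step 2: E′(-2.4) = -14.8; t₂ = -2.4 − 0.1·(-14.8) = -0.92
Step 3: E′(-0.92) = 2.96; t₃ = -0.92 − 0.1·2.96 = -1.216
E′(t) at (-1.216) = -0.592

-0.592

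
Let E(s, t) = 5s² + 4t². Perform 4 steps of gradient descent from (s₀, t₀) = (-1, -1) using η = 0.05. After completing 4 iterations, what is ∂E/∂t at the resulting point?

-1.0368

∇E = (10s, 8t)
Step 1: at (-1, -1), ∇E = (-10, -8) → (-1, -1) − 0.05·(-10, -8) = (-0.5, -0.6)
Step 2: at (-0.5, -0.6), ∇E = (-5, -4.8) → (-0.5, -0.6) − 0.05·(-5, -4.8) = (-0.25, -0.36)
Step 3: at (-0.25, -0.36), ∇E = (-2.5, -2.88) → (-0.25, -0.36) − 0.05·(-2.5, -2.88) = (-0.125, -0.216)
Step 4: at (-0.125, -0.216), ∇E = (-1.25, -1.728) → (-0.125, -0.216) − 0.05·(-1.25, -1.728) = (-0.0625, -0.1296)
∂E/∂t at (-0.0625, -0.1296) = -1.0368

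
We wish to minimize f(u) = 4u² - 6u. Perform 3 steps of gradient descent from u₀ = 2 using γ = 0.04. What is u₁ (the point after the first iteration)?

f′(u) = 8u - 6
u₁ = 2 − 0.04·10 = 1.6

1.6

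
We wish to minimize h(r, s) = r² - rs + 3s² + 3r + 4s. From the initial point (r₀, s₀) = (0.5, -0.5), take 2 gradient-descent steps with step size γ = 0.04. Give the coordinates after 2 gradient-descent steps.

(0.1536, -0.5424)

∇h = (2r - s + 3, -r + 6s + 4)
Step 1: at (0.5, -0.5), ∇h = (4.5, 0.5) → (0.5, -0.5) − 0.04·(4.5, 0.5) = (0.32, -0.52)
Step 2: at (0.32, -0.52), ∇h = (4.16, 0.56) → (0.32, -0.52) − 0.04·(4.16, 0.56) = (0.1536, -0.5424)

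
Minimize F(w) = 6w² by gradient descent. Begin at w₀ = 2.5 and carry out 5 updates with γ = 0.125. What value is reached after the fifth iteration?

-0.078125

F′(w) = 12w
w₁ = 2.5 − 0.125·30 = -1.25
w₂ = -1.25 − 0.125·(-15) = 0.625
w₃ = 0.625 − 0.125·7.5 = -0.3125
w₄ = -0.3125 − 0.125·(-3.75) = 0.15625
w₅ = 0.15625 − 0.125·1.875 = -0.078125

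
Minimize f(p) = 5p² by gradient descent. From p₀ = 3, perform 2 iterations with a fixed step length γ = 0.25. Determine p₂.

6.75

f′(p) = 10p
Step 1: f′(3) = 30; p₁ = 3 − 0.25·30 = -4.5
Step 2: f′(-4.5) = -45; p₂ = -4.5 − 0.25·(-45) = 6.75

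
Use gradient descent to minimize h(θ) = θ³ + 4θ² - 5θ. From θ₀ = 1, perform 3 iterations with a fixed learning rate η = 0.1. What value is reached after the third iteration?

0.5214928

h′(θ) = 3θ² + 8θ - 5
Step 1: h′(1) = 6; θ₁ = 1 − 0.1·6 = 0.4
Step 2: h′(0.4) = -1.32; θ₂ = 0.4 − 0.1·(-1.32) = 0.532
Step 3: h′(0.532) = 0.105072; θ₃ = 0.532 − 0.1·0.105072 = 0.5214928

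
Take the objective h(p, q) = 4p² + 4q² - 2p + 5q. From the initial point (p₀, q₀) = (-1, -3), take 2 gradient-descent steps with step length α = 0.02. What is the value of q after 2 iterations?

-2.3008

∇h = (8p - 2, 8q + 5)
(p₁, q₁) = (-1, -3) − 0.02·(-10, -19) = (-0.8, -2.62)
(p₂, q₂) = (-0.8, -2.62) − 0.02·(-8.4, -15.96) = (-0.632, -2.3008)
q = -2.3008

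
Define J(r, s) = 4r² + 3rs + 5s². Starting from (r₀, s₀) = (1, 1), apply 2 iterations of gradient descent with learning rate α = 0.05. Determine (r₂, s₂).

∇J = (8r + 3s, 3r + 10s)
(r₁, s₁) = (1, 1) − 0.05·(11, 13) = (0.45, 0.35)
(r₂, s₂) = (0.45, 0.35) − 0.05·(4.65, 4.85) = (0.2175, 0.1075)

(0.2175, 0.1075)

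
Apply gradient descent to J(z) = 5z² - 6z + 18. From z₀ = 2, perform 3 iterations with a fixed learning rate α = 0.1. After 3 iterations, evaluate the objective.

16.2

J′(z) = 10z - 6
z₁ = 2 − 0.1·14 = 0.6
z₂ = 0.6 − 0.1·0 = 0.6
z₃ = 0.6 − 0.1·0 = 0.6
J(0.6) = 16.2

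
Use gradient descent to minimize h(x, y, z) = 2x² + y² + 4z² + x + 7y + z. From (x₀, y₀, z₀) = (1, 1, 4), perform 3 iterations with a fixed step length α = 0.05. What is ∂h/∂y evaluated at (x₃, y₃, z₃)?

∇h = (4x + 1, 2y + 7, 8z + 1)
(x₁, y₁, z₁) = (1, 1, 4) − 0.05·(5, 9, 33) = (0.75, 0.55, 2.35)
(x₂, y₂, z₂) = (0.75, 0.55, 2.35) − 0.05·(4, 8.1, 19.8) = (0.55, 0.145, 1.36)
(x₃, y₃, z₃) = (0.55, 0.145, 1.36) − 0.05·(3.2, 7.29, 11.88) = (0.39, -0.2195, 0.766)
∂h/∂y at (0.39, -0.2195, 0.766) = 6.561

6.561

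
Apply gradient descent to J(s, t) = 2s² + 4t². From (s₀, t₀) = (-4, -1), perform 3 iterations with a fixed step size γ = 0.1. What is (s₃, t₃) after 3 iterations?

(-0.864, -0.008)

∇J = (4s, 8t)
Step 1: at (-4, -1), ∇J = (-16, -8) → (-4, -1) − 0.1·(-16, -8) = (-2.4, -0.2)
Step 2: at (-2.4, -0.2), ∇J = (-9.6, -1.6) → (-2.4, -0.2) − 0.1·(-9.6, -1.6) = (-1.44, -0.04)
Step 3: at (-1.44, -0.04), ∇J = (-5.76, -0.32) → (-1.44, -0.04) − 0.1·(-5.76, -0.32) = (-0.864, -0.008)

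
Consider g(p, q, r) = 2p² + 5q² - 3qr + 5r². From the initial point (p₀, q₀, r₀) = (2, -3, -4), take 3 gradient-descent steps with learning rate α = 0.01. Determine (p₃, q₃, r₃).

(1.769472, -2.485998, -3.144501)

∇g = (4p, 10q - 3r, -3q + 10r)
Step 1: at (2, -3, -4), ∇g = (8, -18, -31) → (2, -3, -4) − 0.01·(8, -18, -31) = (1.92, -2.82, -3.69)
Step 2: at (1.92, -2.82, -3.69), ∇g = (7.68, -17.13, -28.44) → (1.92, -2.82, -3.69) − 0.01·(7.68, -17.13, -28.44) = (1.8432, -2.6487, -3.4056)
Step 3: at (1.8432, -2.6487, -3.4056), ∇g = (7.3728, -16.2702, -26.1099) → (1.8432, -2.6487, -3.4056) − 0.01·(7.3728, -16.2702, -26.1099) = (1.769472, -2.485998, -3.144501)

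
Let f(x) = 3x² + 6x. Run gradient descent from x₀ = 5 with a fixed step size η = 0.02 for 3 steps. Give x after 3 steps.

f′(x) = 6x + 6
x₁ = 5 − 0.02·36 = 4.28
x₂ = 4.28 − 0.02·31.68 = 3.6464
x₃ = 3.6464 − 0.02·27.8784 = 3.088832

3.088832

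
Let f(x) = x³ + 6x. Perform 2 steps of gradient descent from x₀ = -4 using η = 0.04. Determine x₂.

-10.953472

f′(x) = 3x² + 6
x₁ = -4 − 0.04·54 = -6.16
x₂ = -6.16 − 0.04·119.8368 = -10.953472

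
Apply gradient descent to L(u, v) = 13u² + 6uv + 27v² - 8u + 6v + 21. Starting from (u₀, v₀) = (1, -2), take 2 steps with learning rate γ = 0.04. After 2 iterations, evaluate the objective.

186.01246208

∇L = (26u + 6v - 8, 6u + 54v + 6)
(u₁, v₁) = (1, -2) − 0.04·(6, -96) = (0.76, 1.84)
(u₂, v₂) = (0.76, 1.84) − 0.04·(22.8, 109.92) = (-0.152, -2.5568)
L(-0.152, -2.5568) = 186.01246208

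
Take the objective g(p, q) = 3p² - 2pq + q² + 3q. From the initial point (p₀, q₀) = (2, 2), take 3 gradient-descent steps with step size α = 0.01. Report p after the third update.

∇g = (6p - 2q, -2p + 2q + 3)
Step 1: at (2, 2), ∇g = (8, 3) → (2, 2) − 0.01·(8, 3) = (1.92, 1.97)
Step 2: at (1.92, 1.97), ∇g = (7.58, 3.1) → (1.92, 1.97) − 0.01·(7.58, 3.1) = (1.8442, 1.939)
Step 3: at (1.8442, 1.939), ∇g = (7.1872, 3.1896) → (1.8442, 1.939) − 0.01·(7.1872, 3.1896) = (1.772328, 1.907104)
p = 1.772328

1.772328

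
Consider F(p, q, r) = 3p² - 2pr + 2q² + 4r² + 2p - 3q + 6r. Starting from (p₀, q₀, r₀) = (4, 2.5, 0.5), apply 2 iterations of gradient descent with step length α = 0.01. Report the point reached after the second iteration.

∇F = (6p - 2r + 2, 4q - 3, -2p + 8r + 6)
Step 1: at (4, 2.5, 0.5), ∇F = (25, 7, 2) → (4, 2.5, 0.5) − 0.01·(25, 7, 2) = (3.75, 2.43, 0.48)
Step 2: at (3.75, 2.43, 0.48), ∇F = (23.54, 6.72, 2.34) → (3.75, 2.43, 0.48) − 0.01·(23.54, 6.72, 2.34) = (3.5146, 2.3628, 0.4566)

(3.5146, 2.3628, 0.4566)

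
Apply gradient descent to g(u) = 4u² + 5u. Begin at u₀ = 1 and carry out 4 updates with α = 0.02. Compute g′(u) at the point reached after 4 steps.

g′(u) = 8u + 5
u₁ = 1 − 0.02·13 = 0.74
u₂ = 0.74 − 0.02·10.92 = 0.5216
u₃ = 0.5216 − 0.02·9.1728 = 0.338144
u₄ = 0.338144 − 0.02·7.705152 = 0.18404096
g′(u) at (0.18404096) = 6.47232768

6.47232768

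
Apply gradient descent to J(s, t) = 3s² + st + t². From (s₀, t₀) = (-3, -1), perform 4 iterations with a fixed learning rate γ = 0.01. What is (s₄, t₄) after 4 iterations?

∇J = (6s + t, s + 2t)
(s₁, t₁) = (-3, -1) − 0.01·(-19, -5) = (-2.81, -0.95)
(s₂, t₂) = (-2.81, -0.95) − 0.01·(-17.81, -4.71) = (-2.6319, -0.9029)
(s₃, t₃) = (-2.6319, -0.9029) − 0.01·(-16.6943, -4.4377) = (-2.464957, -0.858523)
(s₄, t₄) = (-2.464957, -0.858523) − 0.01·(-15.648265, -4.182003) = (-2.30847435, -0.81670297)

(-2.30847435, -0.81670297)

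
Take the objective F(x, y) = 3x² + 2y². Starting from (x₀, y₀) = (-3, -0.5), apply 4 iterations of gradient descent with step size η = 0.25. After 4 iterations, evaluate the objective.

0.10546875

∇F = (6x, 4y)
(x₁, y₁) = (-3, -0.5) − 0.25·(-18, -2) = (1.5, 0)
(x₂, y₂) = (1.5, 0) − 0.25·(9, 0) = (-0.75, 0)
(x₃, y₃) = (-0.75, 0) − 0.25·(-4.5, 0) = (0.375, 0)
(x₄, y₄) = (0.375, 0) − 0.25·(2.25, 0) = (-0.1875, 0)
F(-0.1875, 0) = 0.10546875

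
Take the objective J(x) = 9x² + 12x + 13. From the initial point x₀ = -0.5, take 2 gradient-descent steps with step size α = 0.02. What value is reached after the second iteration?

J′(x) = 18x + 12
x₁ = -0.5 − 0.02·3 = -0.56
x₂ = -0.56 − 0.02·1.92 = -0.5984

-0.5984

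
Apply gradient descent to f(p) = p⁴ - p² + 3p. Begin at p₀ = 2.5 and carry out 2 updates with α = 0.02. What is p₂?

f′(p) = 4p³ - 2p + 3
p₁ = 2.5 − 0.02·60.5 = 1.29
p₂ = 1.29 − 0.02·9.006756 = 1.10986488

1.10986488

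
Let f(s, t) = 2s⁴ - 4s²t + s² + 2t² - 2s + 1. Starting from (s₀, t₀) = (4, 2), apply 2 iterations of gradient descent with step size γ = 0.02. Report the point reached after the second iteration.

(13.60270592, 4.934912)

∇f = (8s³ - 8st + 2s - 2, -4s² + 4t)
Step 1: at (4, 2), ∇f = (454, -56) → (4, 2) − 0.02·(454, -56) = (-5.08, 3.12)
Step 2: at (-5.08, 3.12), ∇f = (-934.135296, -90.7456) → (-5.08, 3.12) − 0.02·(-934.135296, -90.7456) = (13.60270592, 4.934912)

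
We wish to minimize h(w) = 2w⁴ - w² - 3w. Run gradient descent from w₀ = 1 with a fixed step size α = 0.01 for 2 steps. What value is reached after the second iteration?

h′(w) = 8w³ - 2w - 3
w₁ = 1 − 0.01·3 = 0.97
w₂ = 0.97 − 0.01·2.361384 = 0.94638616

0.94638616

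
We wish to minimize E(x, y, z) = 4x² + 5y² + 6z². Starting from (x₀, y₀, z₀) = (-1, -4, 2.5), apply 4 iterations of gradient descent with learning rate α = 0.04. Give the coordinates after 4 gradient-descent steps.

∇E = (8x, 10y, 12z)
Step 1: at (-1, -4, 2.5), ∇E = (-8, -40, 30) → (-1, -4, 2.5) − 0.04·(-8, -40, 30) = (-0.68, -2.4, 1.3)
Step 2: at (-0.68, -2.4, 1.3), ∇E = (-5.44, -24, 15.6) → (-0.68, -2.4, 1.3) − 0.04·(-5.44, -24, 15.6) = (-0.4624, -1.44, 0.676)
Step 3: at (-0.4624, -1.44, 0.676), ∇E = (-3.6992, -14.4, 8.112) → (-0.4624, -1.44, 0.676) − 0.04·(-3.6992, -14.4, 8.112) = (-0.314432, -0.864, 0.35152)
Step 4: at (-0.314432, -0.864, 0.35152), ∇E = (-2.515456, -8.64, 4.21824) → (-0.314432, -0.864, 0.35152) − 0.04·(-2.515456, -8.64, 4.21824) = (-0.21381376, -0.5184, 0.1827904)

(-0.21381376, -0.5184, 0.1827904)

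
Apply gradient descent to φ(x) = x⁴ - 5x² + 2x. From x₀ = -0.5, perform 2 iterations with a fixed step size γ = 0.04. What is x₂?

φ′(x) = 4x³ - 10x + 2
Step 1: φ′(-0.5) = 6.5; x₁ = -0.5 − 0.04·6.5 = -0.76
Step 2: φ′(-0.76) = 7.844096; x₂ = -0.76 − 0.04·7.844096 = -1.07376384

-1.07376384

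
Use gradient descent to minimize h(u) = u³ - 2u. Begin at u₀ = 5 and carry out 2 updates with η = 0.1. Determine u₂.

-3.687

h′(u) = 3u² - 2
u₁ = 5 − 0.1·73 = -2.3
u₂ = -2.3 − 0.1·13.87 = -3.687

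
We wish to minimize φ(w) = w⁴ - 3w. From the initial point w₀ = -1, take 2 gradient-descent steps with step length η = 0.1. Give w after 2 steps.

0.0108

φ′(w) = 4w³ - 3
Step 1: φ′(-1) = -7; w₁ = -1 − 0.1·(-7) = -0.3
Step 2: φ′(-0.3) = -3.108; w₂ = -0.3 − 0.1·(-3.108) = 0.0108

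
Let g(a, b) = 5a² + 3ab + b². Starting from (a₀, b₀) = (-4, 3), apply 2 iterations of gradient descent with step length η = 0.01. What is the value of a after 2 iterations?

∇g = (10a + 3b, 3a + 2b)
Step 1: at (-4, 3), ∇g = (-31, -6) → (-4, 3) − 0.01·(-31, -6) = (-3.69, 3.06)
Step 2: at (-3.69, 3.06), ∇g = (-27.72, -4.95) → (-3.69, 3.06) − 0.01·(-27.72, -4.95) = (-3.4128, 3.1095)
a = -3.4128

-3.4128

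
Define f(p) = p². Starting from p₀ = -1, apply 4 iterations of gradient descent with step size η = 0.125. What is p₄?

-0.31640625

f′(p) = 2p
p₁ = -1 − 0.125·(-2) = -0.75
p₂ = -0.75 − 0.125·(-1.5) = -0.5625
p₃ = -0.5625 − 0.125·(-1.125) = -0.421875
p₄ = -0.421875 − 0.125·(-0.84375) = -0.31640625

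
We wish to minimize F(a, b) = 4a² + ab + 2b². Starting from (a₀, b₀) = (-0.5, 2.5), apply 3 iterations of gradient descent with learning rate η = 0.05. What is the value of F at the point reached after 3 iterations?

∇F = (8a + b, a + 4b)
(a₁, b₁) = (-0.5, 2.5) − 0.05·(-1.5, 9.5) = (-0.425, 2.025)
(a₂, b₂) = (-0.425, 2.025) − 0.05·(-1.375, 7.675) = (-0.35625, 1.64125)
(a₃, b₃) = (-0.35625, 1.64125) − 0.05·(-1.20875, 6.20875) = (-0.2958125, 1.3308125)
F(-0.2958125, 1.3308125) = 3.49847298828125

3.49847298828125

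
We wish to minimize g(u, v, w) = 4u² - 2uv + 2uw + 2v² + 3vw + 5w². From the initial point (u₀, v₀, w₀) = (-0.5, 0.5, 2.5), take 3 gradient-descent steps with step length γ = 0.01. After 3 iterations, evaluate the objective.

17.206617621774

∇g = (8u - 2v + 2w, -2u + 4v + 3w, 2u + 3v + 10w)
Step 1: at (-0.5, 0.5, 2.5), ∇g = (0, 10.5, 25.5) → (-0.5, 0.5, 2.5) − 0.01·(0, 10.5, 25.5) = (-0.5, 0.395, 2.245)
Step 2: at (-0.5, 0.395, 2.245), ∇g = (-0.3, 9.315, 22.635) → (-0.5, 0.395, 2.245) − 0.01·(-0.3, 9.315, 22.635) = (-0.497, 0.30185, 2.01865)
Step 3: at (-0.497, 0.30185, 2.01865), ∇g = (-0.5424, 8.25735, 20.09805) → (-0.497, 0.30185, 2.01865) − 0.01·(-0.5424, 8.25735, 20.09805) = (-0.491576, 0.2192765, 1.8176695)
g(-0.491576, 0.2192765, 1.8176695) = 17.206617621774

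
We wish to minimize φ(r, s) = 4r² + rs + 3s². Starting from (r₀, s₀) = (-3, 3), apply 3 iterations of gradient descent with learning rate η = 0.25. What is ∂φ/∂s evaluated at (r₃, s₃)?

5.765625

∇φ = (8r + s, r + 6s)
Step 1: at (-3, 3), ∇φ = (-21, 15) → (-3, 3) − 0.25·(-21, 15) = (2.25, -0.75)
Step 2: at (2.25, -0.75), ∇φ = (17.25, -2.25) → (2.25, -0.75) − 0.25·(17.25, -2.25) = (-2.0625, -0.1875)
Step 3: at (-2.0625, -0.1875), ∇φ = (-16.6875, -3.1875) → (-2.0625, -0.1875) − 0.25·(-16.6875, -3.1875) = (2.109375, 0.609375)
∂φ/∂s at (2.109375, 0.609375) = 5.765625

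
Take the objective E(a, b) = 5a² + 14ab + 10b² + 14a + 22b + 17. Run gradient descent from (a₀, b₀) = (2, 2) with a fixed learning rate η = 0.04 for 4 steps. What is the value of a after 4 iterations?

∇E = (10a + 14b + 14, 14a + 20b + 22)
(a₁, b₁) = (2, 2) − 0.04·(62, 90) = (-0.48, -1.6)
(a₂, b₂) = (-0.48, -1.6) − 0.04·(-13.2, -16.72) = (0.048, -0.9312)
(a₃, b₃) = (0.048, -0.9312) − 0.04·(1.4432, 4.048) = (-0.009728, -1.09312)
(a₄, b₄) = (-0.009728, -1.09312) − 0.04·(-1.40096, 0.001408) = (0.0463104, -1.09317632)
a = 0.0463104

0.0463104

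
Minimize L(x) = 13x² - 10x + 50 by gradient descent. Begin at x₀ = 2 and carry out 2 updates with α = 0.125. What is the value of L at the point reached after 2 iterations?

917.48828125

L′(x) = 26x - 10
x₁ = 2 − 0.125·42 = -3.25
x₂ = -3.25 − 0.125·(-94.5) = 8.5625
L(8.5625) = 917.48828125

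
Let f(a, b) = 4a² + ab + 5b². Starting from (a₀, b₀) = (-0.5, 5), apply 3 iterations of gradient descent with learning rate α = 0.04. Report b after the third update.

∇f = (8a + b, a + 10b)
(a₁, b₁) = (-0.5, 5) − 0.04·(1, 49.5) = (-0.54, 3.02)
(a₂, b₂) = (-0.54, 3.02) − 0.04·(-1.3, 29.66) = (-0.488, 1.8336)
(a₃, b₃) = (-0.488, 1.8336) − 0.04·(-2.0704, 17.848) = (-0.405184, 1.11968)
b = 1.11968

1.11968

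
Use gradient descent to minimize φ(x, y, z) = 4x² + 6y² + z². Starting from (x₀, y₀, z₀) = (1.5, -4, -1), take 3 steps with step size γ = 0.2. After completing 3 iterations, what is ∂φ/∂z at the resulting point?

∇φ = (8x, 12y, 2z)
(x₁, y₁, z₁) = (1.5, -4, -1) − 0.2·(12, -48, -2) = (-0.9, 5.6, -0.6)
(x₂, y₂, z₂) = (-0.9, 5.6, -0.6) − 0.2·(-7.2, 67.2, -1.2) = (0.54, -7.84, -0.36)
(x₃, y₃, z₃) = (0.54, -7.84, -0.36) − 0.2·(4.32, -94.08, -0.72) = (-0.324, 10.976, -0.216)
∂φ/∂z at (-0.324, 10.976, -0.216) = -0.432

-0.432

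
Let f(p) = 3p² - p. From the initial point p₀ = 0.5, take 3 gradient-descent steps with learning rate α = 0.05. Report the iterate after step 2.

f′(p) = 6p - 1
Step 1: f′(0.5) = 2; p₁ = 0.5 − 0.05·2 = 0.4
Step 2: f′(0.4) = 1.4; p₂ = 0.4 − 0.05·1.4 = 0.33

0.33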